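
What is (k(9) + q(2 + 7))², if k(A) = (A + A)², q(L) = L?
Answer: 110889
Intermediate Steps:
k(A) = 4*A² (k(A) = (2*A)² = 4*A²)
(k(9) + q(2 + 7))² = (4*9² + (2 + 7))² = (4*81 + 9)² = (324 + 9)² = 333² = 110889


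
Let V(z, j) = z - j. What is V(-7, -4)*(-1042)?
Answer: 3126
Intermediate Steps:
V(-7, -4)*(-1042) = (-7 - 1*(-4))*(-1042) = (-7 + 4)*(-1042) = -3*(-1042) = 3126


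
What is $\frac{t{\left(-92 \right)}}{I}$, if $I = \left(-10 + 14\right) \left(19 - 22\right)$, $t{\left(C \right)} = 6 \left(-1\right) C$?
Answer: $-46$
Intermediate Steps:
$t{\left(C \right)} = - 6 C$
$I = -12$ ($I = 4 \left(19 - 22\right) = 4 \left(-3\right) = -12$)
$\frac{t{\left(-92 \right)}}{I} = \frac{\left(-6\right) \left(-92\right)}{-12} = 552 \left(- \frac{1}{12}\right) = -46$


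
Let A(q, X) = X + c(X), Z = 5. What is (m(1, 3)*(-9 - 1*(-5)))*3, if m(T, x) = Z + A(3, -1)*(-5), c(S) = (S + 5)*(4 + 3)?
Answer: 1560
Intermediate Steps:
c(S) = 35 + 7*S (c(S) = (5 + S)*7 = 35 + 7*S)
A(q, X) = 35 + 8*X (A(q, X) = X + (35 + 7*X) = 35 + 8*X)
m(T, x) = -130 (m(T, x) = 5 + (35 + 8*(-1))*(-5) = 5 + (35 - 8)*(-5) = 5 + 27*(-5) = 5 - 135 = -130)
(m(1, 3)*(-9 - 1*(-5)))*3 = -130*(-9 - 1*(-5))*3 = -130*(-9 + 5)*3 = -130*(-4)*3 = 520*3 = 1560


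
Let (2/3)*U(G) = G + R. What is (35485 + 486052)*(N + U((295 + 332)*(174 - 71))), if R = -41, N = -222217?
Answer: -65404390559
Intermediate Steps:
U(G) = -123/2 + 3*G/2 (U(G) = 3*(G - 41)/2 = 3*(-41 + G)/2 = -123/2 + 3*G/2)
(35485 + 486052)*(N + U((295 + 332)*(174 - 71))) = (35485 + 486052)*(-222217 + (-123/2 + 3*((295 + 332)*(174 - 71))/2)) = 521537*(-222217 + (-123/2 + 3*(627*103)/2)) = 521537*(-222217 + (-123/2 + (3/2)*64581)) = 521537*(-222217 + (-123/2 + 193743/2)) = 521537*(-222217 + 96810) = 521537*(-125407) = -65404390559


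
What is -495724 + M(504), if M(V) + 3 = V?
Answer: -495223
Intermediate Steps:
M(V) = -3 + V
-495724 + M(504) = -495724 + (-3 + 504) = -495724 + 501 = -495223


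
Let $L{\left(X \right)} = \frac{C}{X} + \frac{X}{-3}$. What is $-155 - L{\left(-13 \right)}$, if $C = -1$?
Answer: $- \frac{6217}{39} \approx -159.41$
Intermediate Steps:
$L{\left(X \right)} = - \frac{1}{X} - \frac{X}{3}$ ($L{\left(X \right)} = - \frac{1}{X} + \frac{X}{-3} = - \frac{1}{X} + X \left(- \frac{1}{3}\right) = - \frac{1}{X} - \frac{X}{3}$)
$-155 - L{\left(-13 \right)} = -155 - \left(- \frac{1}{-13} - - \frac{13}{3}\right) = -155 - \left(\left(-1\right) \left(- \frac{1}{13}\right) + \frac{13}{3}\right) = -155 - \left(\frac{1}{13} + \frac{13}{3}\right) = -155 - \frac{172}{39} = - \frac{6217}{39}$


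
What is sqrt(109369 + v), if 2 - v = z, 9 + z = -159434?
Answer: 7*sqrt(5486) ≈ 518.47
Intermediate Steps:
z = -159443 (z = -9 - 159434 = -159443)
v = 159445 (v = 2 - 1*(-159443) = 2 + 159443 = 159445)
sqrt(109369 + v) = sqrt(109369 + 159445) = sqrt(268814) = 7*sqrt(5486)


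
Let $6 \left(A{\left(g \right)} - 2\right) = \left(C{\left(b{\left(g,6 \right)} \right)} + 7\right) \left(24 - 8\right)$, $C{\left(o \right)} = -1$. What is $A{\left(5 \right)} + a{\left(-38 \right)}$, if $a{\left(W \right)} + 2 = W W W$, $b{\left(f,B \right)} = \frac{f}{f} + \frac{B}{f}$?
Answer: $-54856$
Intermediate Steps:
$b{\left(f,B \right)} = 1 + \frac{B}{f}$
$a{\left(W \right)} = -2 + W^{3}$ ($a{\left(W \right)} = -2 + W W W = -2 + W^{2} W = -2 + W^{3}$)
$A{\left(g \right)} = 18$ ($A{\left(g \right)} = 2 + \frac{\left(-1 + 7\right) \left(24 - 8\right)}{6} = 2 + \frac{6 \cdot 16}{6} = 2 + \frac{1}{6} \cdot 96 = 2 + 16 = 18$)
$A{\left(5 \right)} + a{\left(-38 \right)} = 18 + \left(-2 + \left(-38\right)^{3}\right) = 18 - 54874 = -54856$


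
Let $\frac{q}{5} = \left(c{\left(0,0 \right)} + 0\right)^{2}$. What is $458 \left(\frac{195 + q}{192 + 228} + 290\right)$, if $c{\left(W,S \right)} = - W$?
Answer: $\frac{1862457}{14} \approx 1.3303 \cdot 10^{5}$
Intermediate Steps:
$q = 0$ ($q = 5 \left(\left(-1\right) 0 + 0\right)^{2} = 5 \left(0 + 0\right)^{2} = 5 \cdot 0^{2} = 5 \cdot 0 = 0$)
$458 \left(\frac{195 + q}{192 + 228} + 290\right) = 458 \left(\frac{195 + 0}{192 + 228} + 290\right) = 458 \left(\frac{195}{420} + 290\right) = 458 \left(195 \cdot \frac{1}{420} + 290\right) = 458 \left(\frac{13}{28} + 290\right) = 458 \cdot \frac{8133}{28} = \frac{1862457}{14}$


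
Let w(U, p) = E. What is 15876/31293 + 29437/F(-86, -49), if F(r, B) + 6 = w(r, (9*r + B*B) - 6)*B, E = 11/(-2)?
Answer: 68544842/610793 ≈ 112.22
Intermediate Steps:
E = -11/2 (E = 11*(-½) = -11/2 ≈ -5.5000)
w(U, p) = -11/2
F(r, B) = -6 - 11*B/2
15876/31293 + 29437/F(-86, -49) = 15876/31293 + 29437/(-6 - 11/2*(-49)) = 15876*(1/31293) + 29437/(-6 + 539/2) = 588/1159 + 29437/(527/2) = 588/1159 + 29437*(2/527) = 588/1159 + 58874/527 = 68544842/610793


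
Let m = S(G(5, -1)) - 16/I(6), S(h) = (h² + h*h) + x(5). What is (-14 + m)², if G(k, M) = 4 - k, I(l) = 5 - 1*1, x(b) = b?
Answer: 121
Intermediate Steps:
I(l) = 4 (I(l) = 5 - 1 = 4)
S(h) = 5 + 2*h² (S(h) = (h² + h*h) + 5 = (h² + h²) + 5 = 2*h² + 5 = 5 + 2*h²)
m = 3 (m = (5 + 2*(4 - 1*5)²) - 16/4 = (5 + 2*(4 - 5)²) - 16*¼ = (5 + 2*(-1)²) - 4 = (5 + 2*1) - 4 = (5 + 2) - 4 = 7 - 4 = 3)
(-14 + m)² = (-14 + 3)² = (-11)² = 121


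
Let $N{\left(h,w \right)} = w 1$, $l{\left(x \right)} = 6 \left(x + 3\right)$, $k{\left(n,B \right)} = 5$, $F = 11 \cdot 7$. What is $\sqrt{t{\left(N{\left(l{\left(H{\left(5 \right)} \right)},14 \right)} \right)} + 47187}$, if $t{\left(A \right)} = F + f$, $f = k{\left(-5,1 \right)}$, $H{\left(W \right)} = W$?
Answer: $\sqrt{47269} \approx 217.41$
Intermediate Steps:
$F = 77$
$f = 5$
$l{\left(x \right)} = 18 + 6 x$ ($l{\left(x \right)} = 6 \left(3 + x\right) = 18 + 6 x$)
$N{\left(h,w \right)} = w$
$t{\left(A \right)} = 82$ ($t{\left(A \right)} = 77 + 5 = 82$)
$\sqrt{t{\left(N{\left(l{\left(H{\left(5 \right)} \right)},14 \right)} \right)} + 47187} = \sqrt{82 + 47187} = \sqrt{47269}$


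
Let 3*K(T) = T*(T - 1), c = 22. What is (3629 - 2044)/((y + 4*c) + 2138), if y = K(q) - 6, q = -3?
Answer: 1585/2224 ≈ 0.71268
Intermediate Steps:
K(T) = T*(-1 + T)/3 (K(T) = (T*(T - 1))/3 = (T*(-1 + T))/3 = T*(-1 + T)/3)
y = -2 (y = (⅓)*(-3)*(-1 - 3) - 6 = (⅓)*(-3)*(-4) - 6 = 4 - 6 = -2)
(3629 - 2044)/((y + 4*c) + 2138) = (3629 - 2044)/((-2 + 4*22) + 2138) = 1585/((-2 + 88) + 2138) = 1585/(86 + 2138) = 1585/2224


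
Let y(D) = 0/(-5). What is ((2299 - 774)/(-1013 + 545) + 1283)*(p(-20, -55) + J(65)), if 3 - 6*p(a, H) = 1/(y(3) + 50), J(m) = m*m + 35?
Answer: 765507720931/140400 ≈ 5.4523e+6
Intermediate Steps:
J(m) = 35 + m² (J(m) = m² + 35 = 35 + m²)
y(D) = 0 (y(D) = 0*(-⅕) = 0)
p(a, H) = 149/300 (p(a, H) = ½ - 1/(6*(0 + 50)) = ½ - ⅙/50 = ½ - ⅙*1/50 = ½ - 1/300 = 149/300)
((2299 - 774)/(-1013 + 545) + 1283)*(p(-20, -55) + J(65)) = ((2299 - 774)/(-1013 + 545) + 1283)*(149/300 + (35 + 65²)) = (1525/(-468) + 1283)*(149/300 + (35 + 4225)) = (1525*(-1/468) + 1283)*(149/300 + 4260) = (-1525/468 + 1283)*(1278149/300) = (598919/468)*(1278149/300) = 765507720931/140400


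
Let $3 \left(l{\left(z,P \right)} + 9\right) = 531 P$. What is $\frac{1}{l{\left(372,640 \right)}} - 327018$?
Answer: $- \frac{37041655877}{113271} \approx -3.2702 \cdot 10^{5}$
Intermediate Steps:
$l{\left(z,P \right)} = -9 + 177 P$ ($l{\left(z,P \right)} = -9 + \frac{531 P}{3} = -9 + 177 P$)
$\frac{1}{l{\left(372,640 \right)}} - 327018 = \frac{1}{-9 + 177 \cdot 640} - 327018 = \frac{1}{-9 + 113280} - 327018 = \frac{1}{113271} - 327018 = - \frac{37041655877}{113271}$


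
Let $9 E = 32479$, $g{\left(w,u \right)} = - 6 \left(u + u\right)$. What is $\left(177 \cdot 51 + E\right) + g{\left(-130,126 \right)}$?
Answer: $\frac{100114}{9} \approx 11124.0$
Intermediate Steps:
$g{\left(w,u \right)} = - 12 u$ ($g{\left(w,u \right)} = - 6 \cdot 2 u = - 12 u$)
$E = \frac{32479}{9}$ ($E = \frac{1}{9} \cdot 32479 = \frac{32479}{9} \approx 3608.8$)
$\left(177 \cdot 51 + E\right) + g{\left(-130,126 \right)} = \left(177 \cdot 51 + \frac{32479}{9}\right) - 1512 = \left(9027 + \frac{32479}{9}\right) - 1512 = \frac{113722}{9} - 1512 = \frac{100114}{9}$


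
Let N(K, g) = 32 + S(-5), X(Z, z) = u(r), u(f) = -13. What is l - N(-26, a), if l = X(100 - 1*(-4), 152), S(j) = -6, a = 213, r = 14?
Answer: -39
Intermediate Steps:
X(Z, z) = -13
l = -13
N(K, g) = 26 (N(K, g) = 32 - 6 = 26)
l - N(-26, a) = -13 - 1*26 = -13 - 26 = -39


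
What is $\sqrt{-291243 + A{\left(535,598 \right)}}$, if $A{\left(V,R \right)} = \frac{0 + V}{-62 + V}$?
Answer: $\frac{2 i \sqrt{16289813023}}{473} \approx 539.67 i$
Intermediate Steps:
$A{\left(V,R \right)} = \frac{V}{-62 + V}$
$\sqrt{-291243 + A{\left(535,598 \right)}} = \sqrt{-291243 + \frac{535}{-62 + 535}} = \sqrt{-291243 + \frac{535}{473}} = \sqrt{- \frac{137757404}{473}} = \frac{2 i \sqrt{16289813023}}{473}$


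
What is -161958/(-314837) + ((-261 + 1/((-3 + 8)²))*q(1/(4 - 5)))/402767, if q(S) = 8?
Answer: 1614351471946/3170148849475 ≈ 0.50924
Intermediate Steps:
-161958/(-314837) + ((-261 + 1/((-3 + 8)²))*q(1/(4 - 5)))/402767 = -161958/(-314837) + ((-261 + 1/((-3 + 8)²))*8)/402767 = -161958*(-1/314837) + ((-261 + 1/(5²))*8)*(1/402767) = 161958/314837 + ((-261 + 1/25)*8)*(1/402767) = 161958/314837 - 6524/25*8*(1/402767) = 161958/314837 - 52192/25*1/402767 = 161958/314837 - 52192/10069175 = 1614351471946/3170148849475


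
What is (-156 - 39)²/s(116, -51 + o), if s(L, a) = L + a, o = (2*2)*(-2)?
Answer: 12675/19 ≈ 667.11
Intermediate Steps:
o = -8 (o = 4*(-2) = -8)
(-156 - 39)²/s(116, -51 + o) = (-156 - 39)²/(116 + (-51 - 8)) = (-195)²/(116 - 59) = 38025/57 = 38025*(1/57) = 12675/19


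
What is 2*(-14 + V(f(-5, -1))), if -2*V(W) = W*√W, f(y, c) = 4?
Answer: -36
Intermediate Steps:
V(W) = -W^(3/2)/2 (V(W) = -W*√W/2 = -W^(3/2)/2)
2*(-14 + V(f(-5, -1))) = 2*(-14 - 4^(3/2)/2) = 2*(-14 - ½*8) = 2*(-14 - 4) = 2*(-18) = -36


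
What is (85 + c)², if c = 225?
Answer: 96100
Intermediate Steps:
(85 + c)² = (85 + 225)² = 310² = 96100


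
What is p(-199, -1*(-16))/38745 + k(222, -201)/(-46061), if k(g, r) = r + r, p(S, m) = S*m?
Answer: -131082734/1784633445 ≈ -0.073451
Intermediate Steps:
k(g, r) = 2*r
p(-199, -1*(-16))/38745 + k(222, -201)/(-46061) = -(-199)*(-16)/38745 + (2*(-201))/(-46061) = -199*16*(1/38745) - 402*(-1/46061) = -3184*1/38745 + 402/46061 = -3184/38745 + 402/46061 = -131082734/1784633445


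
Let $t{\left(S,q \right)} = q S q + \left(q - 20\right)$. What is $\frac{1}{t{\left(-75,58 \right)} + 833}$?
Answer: $- \frac{1}{251429} \approx -3.9773 \cdot 10^{-6}$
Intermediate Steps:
$t{\left(S,q \right)} = -20 + q + S q^{2}$ ($t{\left(S,q \right)} = S q q + \left(q - 20\right) = S q^{2} + \left(-20 + q\right) = -20 + q + S q^{2}$)
$\frac{1}{t{\left(-75,58 \right)} + 833} = \frac{1}{\left(-20 + 58 - 75 \cdot 58^{2}\right) + 833} = \frac{1}{\left(-20 + 58 - 252300\right) + 833} = \frac{1}{-252262 + 833} = \frac{1}{-251429} = - \frac{1}{251429}$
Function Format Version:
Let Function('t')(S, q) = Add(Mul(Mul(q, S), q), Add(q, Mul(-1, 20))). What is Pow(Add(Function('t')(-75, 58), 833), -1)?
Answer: Rational(-1, 251429) ≈ -3.9773e-6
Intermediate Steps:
Function('t')(S, q) = Add(-20, q, Mul(S, Pow(q, 2))) (Function('t')(S, q) = Add(Mul(Mul(S, q), q), Add(q, -20)) = Add(Mul(S, Pow(q, 2)), Add(-20, q)) = Add(-20, q, Mul(S, Pow(q, 2))))
Pow(Add(Function('t')(-75, 58), 833), -1) = Pow(Add(Add(-20, 58, Mul(-75, Pow(58, 2))), 833), -1) = Pow(Add(Add(-20, 58, Mul(-75, 3364)), 833), -1) = Pow(Add(Add(-20, 58, -252300), 833), -1) = Pow(Add(-252262, 833), -1) = Pow(-251429, -1) = Rational(-1, 251429)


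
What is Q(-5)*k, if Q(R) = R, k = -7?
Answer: 35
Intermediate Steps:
Q(-5)*k = -5*(-7) = 35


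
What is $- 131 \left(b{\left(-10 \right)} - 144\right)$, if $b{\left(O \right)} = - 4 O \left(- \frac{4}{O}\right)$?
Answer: $16768$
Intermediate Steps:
$b{\left(O \right)} = 16$
$- 131 \left(b{\left(-10 \right)} - 144\right) = - 131 \left(16 - 144\right) = \left(-131\right) \left(-128\right) = 16768$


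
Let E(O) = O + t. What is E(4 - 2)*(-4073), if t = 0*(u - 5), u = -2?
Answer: -8146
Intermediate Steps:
t = 0 (t = 0*(-2 - 5) = 0*(-7) = 0)
E(O) = O (E(O) = O + 0 = O)
E(4 - 2)*(-4073) = (4 - 2)*(-4073) = 2*(-4073) = -8146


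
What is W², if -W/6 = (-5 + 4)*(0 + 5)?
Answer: 900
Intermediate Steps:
W = 30 (W = -6*(-5 + 4)*(0 + 5) = -(-6)*5 = -6*(-5) = 30)
W² = 30² = 900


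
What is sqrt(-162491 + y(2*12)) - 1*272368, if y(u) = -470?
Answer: -272368 + I*sqrt(162961) ≈ -2.7237e+5 + 403.68*I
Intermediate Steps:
sqrt(-162491 + y(2*12)) - 1*272368 = sqrt(-162491 - 470) - 1*272368 = sqrt(-162961) - 272368 = I*sqrt(162961) - 272368 = -272368 + I*sqrt(162961)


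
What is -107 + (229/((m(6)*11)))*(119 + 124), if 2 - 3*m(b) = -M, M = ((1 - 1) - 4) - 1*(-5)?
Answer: 54470/11 ≈ 4951.8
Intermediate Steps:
M = 1 (M = (0 - 4) + 5 = -4 + 5 = 1)
m(b) = 1 (m(b) = 2/3 - (-1)/3 = 2/3 - 1/3*(-1) = 2/3 + 1/3 = 1)
-107 + (229/((m(6)*11)))*(119 + 124) = -107 + (229/((1*11)))*(119 + 124) = -107 + (229/11)*243 = -107 + 55647/11 = 54470/11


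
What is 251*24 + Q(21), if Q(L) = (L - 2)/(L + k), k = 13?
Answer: 204835/34 ≈ 6024.6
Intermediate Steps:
Q(L) = (-2 + L)/(13 + L) (Q(L) = (L - 2)/(L + 13) = (-2 + L)/(13 + L))
251*24 + Q(21) = 251*24 + (-2 + 21)/(13 + 21) = 6024 + 19/34 = 204835/34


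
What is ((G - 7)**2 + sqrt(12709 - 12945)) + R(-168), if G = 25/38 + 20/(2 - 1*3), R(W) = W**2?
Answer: 41757457/1444 + 2*I*sqrt(59) ≈ 28918.0 + 15.362*I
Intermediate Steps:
G = -735/38 (G = 25*(1/38) + 20/(2 - 3) = 25/38 + 20/(-1) = 25/38 + 20*(-1) = 25/38 - 20 = -735/38 ≈ -19.342)
((G - 7)**2 + sqrt(12709 - 12945)) + R(-168) = ((-735/38 - 7)**2 + sqrt(12709 - 12945)) + (-168)**2 = ((-1001/38)**2 + sqrt(-236)) + 28224 = (1002001/1444 + 2*I*sqrt(59)) + 28224 = 41757457/1444 + 2*I*sqrt(59)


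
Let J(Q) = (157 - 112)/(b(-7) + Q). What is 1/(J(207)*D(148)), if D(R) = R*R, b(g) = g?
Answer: 5/24642 ≈ 0.00020291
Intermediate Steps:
J(Q) = 45/(-7 + Q) (J(Q) = (157 - 112)/(-7 + Q) = 45/(-7 + Q))
D(R) = R²
1/(J(207)*D(148)) = 1/(((45/(-7 + 207)))*(148²)) = 1/((45/200)*21904) = (1/21904)/(45*(1/200)) = (1/21904)/(9/40) = (40/9)*(1/21904) = 5/24642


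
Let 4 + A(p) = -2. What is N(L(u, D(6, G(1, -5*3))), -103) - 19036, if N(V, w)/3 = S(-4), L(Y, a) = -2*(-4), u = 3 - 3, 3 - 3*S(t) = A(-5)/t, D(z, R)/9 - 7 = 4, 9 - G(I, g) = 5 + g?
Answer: -38069/2 ≈ -19035.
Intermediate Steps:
G(I, g) = 4 - g (G(I, g) = 9 - (5 + g) = 9 + (-5 - g) = 4 - g)
A(p) = -6 (A(p) = -4 - 2 = -6)
D(z, R) = 99 (D(z, R) = 63 + 9*4 = 63 + 36 = 99)
S(t) = 1 + 2/t (S(t) = 1 - (-2)/t = 1 + 2/t)
u = 0
L(Y, a) = 8
N(V, w) = 3/2 (N(V, w) = 3*((2 - 4)/(-4)) = 3*(-1/4*(-2)) = 3*(1/2) = 3/2)
N(L(u, D(6, G(1, -5*3))), -103) - 19036 = 3/2 - 19036 = -38069/2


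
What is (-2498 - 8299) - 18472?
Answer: -29269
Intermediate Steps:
(-2498 - 8299) - 18472 = -10797 - 18472 = -29269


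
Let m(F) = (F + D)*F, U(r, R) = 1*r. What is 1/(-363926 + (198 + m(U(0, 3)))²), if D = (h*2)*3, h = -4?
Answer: -1/324722 ≈ -3.0796e-6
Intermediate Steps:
U(r, R) = r
D = -24 (D = -4*2*3 = -8*3 = -24)
m(F) = F*(-24 + F) (m(F) = (F - 24)*F = (-24 + F)*F = F*(-24 + F))
1/(-363926 + (198 + m(U(0, 3)))²) = 1/(-363926 + (198 + 0*(-24 + 0))²) = 1/(-363926 + (198 + 0*(-24))²) = 1/(-363926 + (198 + 0)²) = 1/(-363926 + 198²) = 1/(-363926 + 39204) = 1/(-324722) = -1/324722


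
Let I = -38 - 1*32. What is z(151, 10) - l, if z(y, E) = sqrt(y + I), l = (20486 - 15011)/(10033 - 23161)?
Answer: 41209/4376 ≈ 9.4171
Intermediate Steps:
I = -70 (I = -38 - 32 = -70)
l = -1825/4376 (l = 5475/(-13128) = 5475*(-1/13128) = -1825/4376 ≈ -0.41705)
z(y, E) = sqrt(-70 + y) (z(y, E) = sqrt(y - 70) = sqrt(-70 + y))
z(151, 10) - l = sqrt(-70 + 151) - 1*(-1825/4376) = sqrt(81) + 1825/4376 = 9 + 1825/4376 = 41209/4376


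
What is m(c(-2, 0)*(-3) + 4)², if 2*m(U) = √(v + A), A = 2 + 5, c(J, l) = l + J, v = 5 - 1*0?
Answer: 3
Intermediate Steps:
v = 5 (v = 5 + 0 = 5)
c(J, l) = J + l
A = 7
m(U) = √3 (m(U) = √(5 + 7)/2 = √12/2 = (2*√3)/2 = √3)
m(c(-2, 0)*(-3) + 4)² = (√3)² = 3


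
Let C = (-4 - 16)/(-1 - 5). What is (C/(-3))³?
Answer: -1000/729 ≈ -1.3717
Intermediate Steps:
C = 10/3 (C = -20/(-6) = -20*(-⅙) = 10/3 ≈ 3.3333)
(C/(-3))³ = ((10/3)/(-3))³ = ((10/3)*(-⅓))³ = (-10/9)³ = -1000/729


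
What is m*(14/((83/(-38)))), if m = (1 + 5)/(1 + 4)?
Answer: -3192/415 ≈ -7.6916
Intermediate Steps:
m = 6/5 ≈ 1.2000
m*(14/((83/(-38)))) = 6*(14/((83/(-38))))/5 = 6*(14/((83*(-1/38))))/5 = 6*(14/(-83/38))/5 = 6*(14*(-38/83))/5 = (6/5)*(-532/83) = -3192/415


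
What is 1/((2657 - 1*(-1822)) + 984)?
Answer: 1/5463 ≈ 0.00018305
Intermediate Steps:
1/((2657 - 1*(-1822)) + 984) = 1/((2657 + 1822) + 984) = 1/(4479 + 984) = 1/5463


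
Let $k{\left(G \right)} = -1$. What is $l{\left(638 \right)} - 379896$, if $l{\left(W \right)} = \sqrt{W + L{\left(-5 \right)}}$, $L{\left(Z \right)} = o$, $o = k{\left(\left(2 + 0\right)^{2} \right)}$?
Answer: $-379896 + 7 \sqrt{13} \approx -3.7987 \cdot 10^{5}$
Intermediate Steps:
$o = -1$
$L{\left(Z \right)} = -1$
$l{\left(W \right)} = \sqrt{-1 + W}$ ($l{\left(W \right)} = \sqrt{W - 1} = \sqrt{-1 + W}$)
$l{\left(638 \right)} - 379896 = \sqrt{-1 + 638} - 379896 = \sqrt{637} - 379896 = 7 \sqrt{13} - 379896 = -379896 + 7 \sqrt{13}$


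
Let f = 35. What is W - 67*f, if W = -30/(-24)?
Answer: -9375/4 ≈ -2343.8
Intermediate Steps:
W = 5/4 (W = -30*(-1/24) = 5/4 ≈ 1.2500)
W - 67*f = 5/4 - 67*35 = 5/4 - 2345 = -9375/4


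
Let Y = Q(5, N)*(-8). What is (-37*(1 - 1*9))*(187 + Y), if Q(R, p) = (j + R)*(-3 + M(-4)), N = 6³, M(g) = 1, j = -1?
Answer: 74296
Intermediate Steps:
N = 216
Q(R, p) = 2 - 2*R (Q(R, p) = (-1 + R)*(-3 + 1) = (-1 + R)*(-2) = 2 - 2*R)
Y = 64 (Y = (2 - 2*5)*(-8) = (2 - 10)*(-8) = -8*(-8) = 64)
(-37*(1 - 1*9))*(187 + Y) = (-37*(1 - 1*9))*(187 + 64) = -37*(1 - 9)*251 = -37*(-8)*251 = 296*251 = 74296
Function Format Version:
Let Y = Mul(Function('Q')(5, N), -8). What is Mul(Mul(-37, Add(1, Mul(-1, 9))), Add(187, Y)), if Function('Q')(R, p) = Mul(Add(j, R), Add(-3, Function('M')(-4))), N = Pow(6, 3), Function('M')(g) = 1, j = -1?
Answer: 74296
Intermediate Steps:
N = 216
Function('Q')(R, p) = Add(2, Mul(-2, R)) (Function('Q')(R, p) = Mul(Add(-1, R), Add(-3, 1)) = Mul(Add(-1, R), -2) = Add(2, Mul(-2, R)))
Y = 64 (Y = Mul(Add(2, Mul(-2, 5)), -8) = Mul(Add(2, -10), -8) = Mul(-8, -8) = 64)
Mul(Mul(-37, Add(1, Mul(-1, 9))), Add(187, Y)) = Mul(Mul(-37, Add(1, Mul(-1, 9))), Add(187, 64)) = Mul(Mul(-37, Add(1, -9)), 251) = Mul(Mul(-37, -8), 251) = Mul(296, 251) = 74296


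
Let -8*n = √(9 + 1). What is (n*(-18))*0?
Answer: 0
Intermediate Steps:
n = -√10/8 (n = -√(9 + 1)/8 = -√10/8 ≈ -0.39528)
(n*(-18))*0 = (-√10/8*(-18))*0 = (9*√10/4)*0 = 0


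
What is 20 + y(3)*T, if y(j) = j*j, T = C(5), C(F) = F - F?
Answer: 20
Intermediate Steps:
C(F) = 0
T = 0
y(j) = j**2
20 + y(3)*T = 20 + 3**2*0 = 20 + 9*0 = 20 + 0 = 20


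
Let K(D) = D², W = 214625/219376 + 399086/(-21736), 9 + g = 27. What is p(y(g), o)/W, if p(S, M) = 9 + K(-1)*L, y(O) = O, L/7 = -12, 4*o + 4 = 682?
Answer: 14901114800/3453533389 ≈ 4.3147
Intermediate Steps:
o = 339/2 (o = -1 + (¼)*682 = -1 + 341/2 = 339/2 ≈ 169.50)
L = -84 (L = 7*(-12) = -84)
g = 18 (g = -9 + 27 = 18)
W = -10360600167/596044592 (W = 214625*(1/219376) + 399086*(-1/21736) = 214625/219376 - 199543/10868 = -10360600167/596044592 ≈ -17.382)
p(S, M) = -75 (p(S, M) = 9 + (-1)²*(-84) = 9 + 1*(-84) = 9 - 84 = -75)
p(y(g), o)/W = -75/(-10360600167/596044592) = -75*(-596044592/10360600167) = 14901114800/3453533389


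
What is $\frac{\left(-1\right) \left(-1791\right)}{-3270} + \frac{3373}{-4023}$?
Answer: $- \frac{6078301}{4385070} \approx -1.3861$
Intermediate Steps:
$\frac{\left(-1\right) \left(-1791\right)}{-3270} + \frac{3373}{-4023} = 1791 \left(- \frac{1}{3270}\right) + 3373 \left(- \frac{1}{4023}\right) = - \frac{597}{1090} - \frac{3373}{4023} = - \frac{6078301}{4385070}$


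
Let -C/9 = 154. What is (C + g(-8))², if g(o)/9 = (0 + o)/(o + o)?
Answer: 7634169/4 ≈ 1.9085e+6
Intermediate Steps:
g(o) = 9/2 (g(o) = 9*((0 + o)/(o + o)) = 9*(o/((2*o))) = 9*(o*(1/(2*o))) = 9*(½) = 9/2)
C = -1386 (C = -9*154 = -1386)
(C + g(-8))² = (-1386 + 9/2)² = (-2763/2)² = 7634169/4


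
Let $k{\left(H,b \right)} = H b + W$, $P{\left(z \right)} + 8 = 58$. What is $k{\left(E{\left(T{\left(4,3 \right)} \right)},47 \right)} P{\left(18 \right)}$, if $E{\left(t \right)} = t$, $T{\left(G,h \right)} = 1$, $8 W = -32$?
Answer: $2150$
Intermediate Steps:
$W = -4$ ($W = \frac{1}{8} \left(-32\right) = -4$)
$P{\left(z \right)} = 50$ ($P{\left(z \right)} = -8 + 58 = 50$)
$k{\left(H,b \right)} = -4 + H b$ ($k{\left(H,b \right)} = H b - 4 = -4 + H b$)
$k{\left(E{\left(T{\left(4,3 \right)} \right)},47 \right)} P{\left(18 \right)} = \left(-4 + 1 \cdot 47\right) 50 = \left(-4 + 47\right) 50 = 43 \cdot 50 = 2150$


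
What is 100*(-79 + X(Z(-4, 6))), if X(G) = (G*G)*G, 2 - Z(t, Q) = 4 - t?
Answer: -29500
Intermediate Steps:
Z(t, Q) = -2 + t (Z(t, Q) = 2 - (4 - t) = 2 + (-4 + t) = -2 + t)
X(G) = G³ (X(G) = G²*G = G³)
100*(-79 + X(Z(-4, 6))) = 100*(-79 + (-2 - 4)³) = 100*(-79 + (-6)³) = 100*(-79 - 216) = 100*(-295) = -29500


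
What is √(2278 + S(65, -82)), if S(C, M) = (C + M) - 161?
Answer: 10*√21 ≈ 45.826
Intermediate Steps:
S(C, M) = -161 + C + M
√(2278 + S(65, -82)) = √(2278 + (-161 + 65 - 82)) = √(2278 - 178) = √2100 = 10*√21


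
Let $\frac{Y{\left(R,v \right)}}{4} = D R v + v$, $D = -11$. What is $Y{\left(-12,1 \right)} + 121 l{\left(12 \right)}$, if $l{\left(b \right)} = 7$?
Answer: $1379$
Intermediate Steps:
$Y{\left(R,v \right)} = 4 v - 44 R v$ ($Y{\left(R,v \right)} = 4 \left(- 11 R v + v\right) = 4 \left(v - 11 R v\right) = 4 v - 44 R v$)
$Y{\left(-12,1 \right)} + 121 l{\left(12 \right)} = 4 \cdot 1 \left(1 - -132\right) + 121 \cdot 7 = 4 \cdot 1 \left(1 + 132\right) + 847 = 4 \cdot 1 \cdot 133 + 847 = 532 + 847 = 1379$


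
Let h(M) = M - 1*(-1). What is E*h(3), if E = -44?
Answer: -176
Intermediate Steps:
h(M) = 1 + M (h(M) = M + 1 = 1 + M)
E*h(3) = -44*(1 + 3) = -44*4 = -176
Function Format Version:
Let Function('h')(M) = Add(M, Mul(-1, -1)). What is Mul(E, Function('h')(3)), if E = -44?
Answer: -176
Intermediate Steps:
Function('h')(M) = Add(1, M) (Function('h')(M) = Add(M, 1) = Add(1, M))
Mul(E, Function('h')(3)) = Mul(-44, Add(1, 3)) = Mul(-44, 4) = -176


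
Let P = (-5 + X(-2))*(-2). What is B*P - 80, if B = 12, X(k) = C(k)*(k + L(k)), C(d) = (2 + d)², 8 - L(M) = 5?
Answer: 40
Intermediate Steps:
L(M) = 3 (L(M) = 8 - 1*5 = 8 - 5 = 3)
X(k) = (2 + k)²*(3 + k) (X(k) = (2 + k)²*(k + 3) = (2 + k)²*(3 + k))
P = 10 (P = (-5 + (2 - 2)²*(3 - 2))*(-2) = (-5 + 0²*1)*(-2) = (-5 + 0*1)*(-2) = (-5 + 0)*(-2) = -5*(-2) = 10)
B*P - 80 = 12*10 - 80 = 120 - 80 = 40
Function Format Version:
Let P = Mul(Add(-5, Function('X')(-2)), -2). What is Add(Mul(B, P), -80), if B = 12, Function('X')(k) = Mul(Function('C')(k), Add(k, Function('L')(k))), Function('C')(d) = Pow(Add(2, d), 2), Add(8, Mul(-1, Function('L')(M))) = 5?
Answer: 40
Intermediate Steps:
Function('L')(M) = 3 (Function('L')(M) = Add(8, Mul(-1, 5)) = Add(8, -5) = 3)
Function('X')(k) = Mul(Pow(Add(2, k), 2), Add(3, k)) (Function('X')(k) = Mul(Pow(Add(2, k), 2), Add(k, 3)) = Mul(Pow(Add(2, k), 2), Add(3, k)))
P = 10 (P = Mul(Add(-5, Mul(Pow(Add(2, -2), 2), Add(3, -2))), -2) = Mul(Add(-5, Mul(Pow(0, 2), 1)), -2) = Mul(Add(-5, Mul(0, 1)), -2) = Mul(Add(-5, 0), -2) = Mul(-5, -2) = 10)
Add(Mul(B, P), -80) = Add(Mul(12, 10), -80) = Add(120, -80) = 40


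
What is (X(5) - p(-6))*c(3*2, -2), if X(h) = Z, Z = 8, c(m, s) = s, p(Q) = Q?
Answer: -28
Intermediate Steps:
X(h) = 8
(X(5) - p(-6))*c(3*2, -2) = (8 - 1*(-6))*(-2) = (8 + 6)*(-2) = 14*(-2) = -28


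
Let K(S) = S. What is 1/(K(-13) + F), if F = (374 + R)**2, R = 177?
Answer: 1/303588 ≈ 3.2939e-6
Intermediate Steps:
F = 303601 (F = (374 + 177)**2 = 551**2 = 303601)
1/(K(-13) + F) = 1/(-13 + 303601) = 1/303588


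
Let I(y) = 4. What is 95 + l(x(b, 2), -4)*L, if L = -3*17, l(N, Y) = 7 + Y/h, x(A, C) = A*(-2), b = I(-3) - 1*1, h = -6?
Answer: -296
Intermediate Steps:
b = 3 (b = 4 - 1*1 = 4 - 1 = 3)
x(A, C) = -2*A
l(N, Y) = 7 - Y/6 (l(N, Y) = 7 + Y/(-6) = 7 + Y*(-⅙) = 7 - Y/6)
L = -51
95 + l(x(b, 2), -4)*L = 95 + (7 - ⅙*(-4))*(-51) = 95 + (7 + ⅔)*(-51) = 95 + (23/3)*(-51) = 95 - 391 = -296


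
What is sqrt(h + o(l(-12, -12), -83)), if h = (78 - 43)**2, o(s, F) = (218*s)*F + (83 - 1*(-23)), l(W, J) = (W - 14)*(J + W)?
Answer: 5*I*sqrt(451573) ≈ 3360.0*I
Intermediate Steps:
l(W, J) = (-14 + W)*(J + W)
o(s, F) = 106 + 218*F*s (o(s, F) = 218*F*s + (83 + 23) = 218*F*s + 106 = 106 + 218*F*s)
h = 1225 (h = 35**2 = 1225)
sqrt(h + o(l(-12, -12), -83)) = sqrt(1225 + (106 + 218*(-83)*((-12)**2 - 14*(-12) - 14*(-12) - 12*(-12)))) = sqrt(1225 + (106 + 218*(-83)*(144 + 168 + 168 + 144))) = sqrt(1225 + (106 + 218*(-83)*624)) = sqrt(1225 + (106 - 11290656)) = sqrt(1225 - 11290550) = sqrt(-11289325) = 5*I*sqrt(451573)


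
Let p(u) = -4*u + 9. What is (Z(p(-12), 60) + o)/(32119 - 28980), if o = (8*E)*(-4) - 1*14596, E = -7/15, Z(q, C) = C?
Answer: -217816/47085 ≈ -4.6260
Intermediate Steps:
p(u) = 9 - 4*u
E = -7/15 (E = -7*1/15 = -7/15 ≈ -0.46667)
o = -218716/15 (o = (8*(-7/15))*(-4) - 1*14596 = -56/15*(-4) - 14596 = 224/15 - 14596 = -218716/15 ≈ -14581.)
(Z(p(-12), 60) + o)/(32119 - 28980) = (60 - 218716/15)/(32119 - 28980) = -217816/15/3139 = -217816/15*1/3139 = -217816/47085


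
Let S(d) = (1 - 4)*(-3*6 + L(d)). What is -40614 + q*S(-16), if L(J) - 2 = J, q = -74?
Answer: -47718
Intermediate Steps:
L(J) = 2 + J
S(d) = 48 - 3*d (S(d) = (1 - 4)*(-3*6 + (2 + d)) = -3*(-18 + (2 + d)) = -3*(-16 + d) = 48 - 3*d)
-40614 + q*S(-16) = -40614 - 74*(48 - 3*(-16)) = -40614 - 74*(48 + 48) = -40614 - 74*96 = -40614 - 7104 = -47718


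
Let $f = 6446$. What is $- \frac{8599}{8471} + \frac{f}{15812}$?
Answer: $- \frac{40681661}{66971726} \approx -0.60745$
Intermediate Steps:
$- \frac{8599}{8471} + \frac{f}{15812} = - \frac{8599}{8471} + \frac{6446}{15812} = \left(-8599\right) \frac{1}{8471} + 6446 \cdot \frac{1}{15812} = - \frac{8599}{8471} + \frac{3223}{7906} = - \frac{40681661}{66971726}$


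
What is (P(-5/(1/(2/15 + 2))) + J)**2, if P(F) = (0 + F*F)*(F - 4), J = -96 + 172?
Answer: 1849344016/729 ≈ 2.5368e+6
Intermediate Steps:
J = 76
P(F) = F**2*(-4 + F) (P(F) = (0 + F**2)*(-4 + F) = F**2*(-4 + F))
(P(-5/(1/(2/15 + 2))) + J)**2 = ((-5/(1/(2/15 + 2)))**2*(-4 - 5/(1/(2/15 + 2))) + 76)**2 = ((-5/(1/(32/15)))**2*(-4 - 5/(1/(32/15))) + 76)**2 = ((-5/15/32)**2*(-4 - 5/15/32) + 76)**2 = ((-5*32/15)**2*(-4 - 5*32/15) + 76)**2 = ((-32/3)**2*(-4 - 32/3) + 76)**2 = ((1024/9)*(-44/3) + 76)**2 = (-45056/27 + 76)**2 = (-43004/27)**2 = 1849344016/729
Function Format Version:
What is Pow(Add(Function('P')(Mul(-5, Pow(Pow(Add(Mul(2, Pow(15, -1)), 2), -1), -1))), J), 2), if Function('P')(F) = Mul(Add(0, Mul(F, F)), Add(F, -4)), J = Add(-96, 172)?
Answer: Rational(1849344016, 729) ≈ 2.5368e+6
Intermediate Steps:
J = 76
Function('P')(F) = Mul(Pow(F, 2), Add(-4, F)) (Function('P')(F) = Mul(Add(0, Pow(F, 2)), Add(-4, F)) = Mul(Pow(F, 2), Add(-4, F)))
Pow(Add(Function('P')(Mul(-5, Pow(Pow(Add(Mul(2, Pow(15, -1)), 2), -1), -1))), J), 2) = Pow(Add(Mul(Pow(Mul(-5, Pow(Pow(Add(Mul(2, Pow(15, -1)), 2), -1), -1)), 2), Add(-4, Mul(-5, Pow(Pow(Add(Mul(2, Pow(15, -1)), 2), -1), -1)))), 76), 2) = Pow(Add(Mul(Pow(Mul(-5, Pow(Pow(Add(Mul(2, Rational(1, 15)), 2), -1), -1)), 2), Add(-4, Mul(-5, Pow(Pow(Add(Mul(2, Rational(1, 15)), 2), -1), -1)))), 76), 2) = Pow(Add(Mul(Pow(Mul(-5, Pow(Pow(Add(Rational(2, 15), 2), -1), -1)), 2), Add(-4, Mul(-5, Pow(Pow(Add(Rational(2, 15), 2), -1), -1)))), 76), 2) = Pow(Add(Mul(Pow(Mul(-5, Pow(Pow(Rational(32, 15), -1), -1)), 2), Add(-4, Mul(-5, Pow(Pow(Rational(32, 15), -1), -1)))), 76), 2) = Pow(Add(Mul(Pow(Mul(-5, Pow(Rational(15, 32), -1)), 2), Add(-4, Mul(-5, Pow(Rational(15, 32), -1)))), 76), 2) = Pow(Add(Mul(Pow(Mul(-5, Rational(32, 15)), 2), Add(-4, Mul(-5, Rational(32, 15)))), 76), 2) = Pow(Add(Mul(Pow(Rational(-32, 3), 2), Add(-4, Rational(-32, 3))), 76), 2) = Pow(Add(Mul(Rational(1024, 9), Rational(-44, 3)), 76), 2) = Pow(Add(Rational(-45056, 27), 76), 2) = Pow(Rational(-43004, 27), 2) = Rational(1849344016, 729)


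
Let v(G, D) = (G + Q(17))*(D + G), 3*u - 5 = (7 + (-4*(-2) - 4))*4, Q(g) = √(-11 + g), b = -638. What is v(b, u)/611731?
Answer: 1189870/1835193 - 1865*√6/1835193 ≈ 0.64587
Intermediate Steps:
u = 49/3 (u = 5/3 + ((7 + (-4*(-2) - 4))*4)/3 = 5/3 + ((7 + (8 - 4))*4)/3 = 5/3 + ((7 + 4)*4)/3 = 5/3 + (11*4)/3 = 5/3 + (⅓)*44 = 5/3 + 44/3 = 49/3 ≈ 16.333)
v(G, D) = (D + G)*(G + √6) (v(G, D) = (G + √(-11 + 17))*(D + G) = (G + √6)*(D + G) = (D + G)*(G + √6))
v(b, u)/611731 = ((-638)² + (49/3)*(-638) + 49*√6/3 - 638*√6)/611731 = (407044 - 31262/3 + 49*√6/3 - 638*√6)*(1/611731) = (1189870/3 - 1865*√6/3)*(1/611731) = 1189870/1835193 - 1865*√6/1835193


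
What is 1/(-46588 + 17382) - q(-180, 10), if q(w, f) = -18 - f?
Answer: 817767/29206 ≈ 28.000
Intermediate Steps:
1/(-46588 + 17382) - q(-180, 10) = 1/(-46588 + 17382) - (-18 - 1*10) = 1/(-29206) - (-18 - 10) = -1/29206 - 1*(-28) = -1/29206 + 28 = 817767/29206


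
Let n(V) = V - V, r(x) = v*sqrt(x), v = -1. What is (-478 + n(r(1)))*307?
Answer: -146746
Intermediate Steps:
r(x) = -sqrt(x)
n(V) = 0
(-478 + n(r(1)))*307 = (-478 + 0)*307 = -478*307 = -146746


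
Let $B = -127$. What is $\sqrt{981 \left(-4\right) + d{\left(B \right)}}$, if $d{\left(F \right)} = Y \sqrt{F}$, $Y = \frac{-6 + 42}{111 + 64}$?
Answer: $\frac{6 \sqrt{-133525 + 7 i \sqrt{127}}}{35} \approx 0.018504 + 62.642 i$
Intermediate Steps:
$Y = \frac{36}{175} \approx 0.20571$
$d{\left(F \right)} = \frac{36 \sqrt{F}}{175}$
$\sqrt{981 \left(-4\right) + d{\left(B \right)}} = \sqrt{981 \left(-4\right) + \frac{36 \sqrt{-127}}{175}} = \sqrt{-3924 + \frac{36 i \sqrt{127}}{175}}$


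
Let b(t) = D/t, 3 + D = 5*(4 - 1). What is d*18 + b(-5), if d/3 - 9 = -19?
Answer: -2712/5 ≈ -542.40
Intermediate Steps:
d = -30 (d = 27 + 3*(-19) = 27 - 57 = -30)
D = 12 (D = -3 + 5*(4 - 1) = -3 + 5*3 = -3 + 15 = 12)
b(t) = 12/t
d*18 + b(-5) = -30*18 + 12/(-5) = -540 + 12*(-⅕) = -540 - 12/5 = -2712/5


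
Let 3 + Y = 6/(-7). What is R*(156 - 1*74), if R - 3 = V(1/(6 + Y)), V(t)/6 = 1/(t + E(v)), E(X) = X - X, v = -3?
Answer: 9102/7 ≈ 1300.3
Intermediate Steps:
Y = -27/7 (Y = -3 + 6/(-7) = -3 + 6*(-1/7) = -3 - 6/7 = -27/7 ≈ -3.8571)
E(X) = 0
V(t) = 6/t (V(t) = 6/(t + 0) = 6/t)
R = 111/7 (R = 3 + 6/(1/(6 - 27/7)) = 3 + 6/(1/(15/7)) = 3 + 6/(7/15) = 3 + 6*(15/7) = 3 + 90/7 = 111/7 ≈ 15.857)
R*(156 - 1*74) = 111*(156 - 1*74)/7 = 111*(156 - 74)/7 = (111/7)*82 = 9102/7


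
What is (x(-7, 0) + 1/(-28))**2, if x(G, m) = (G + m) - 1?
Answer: 50625/784 ≈ 64.573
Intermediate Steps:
x(G, m) = -1 + G + m
(x(-7, 0) + 1/(-28))**2 = ((-1 - 7 + 0) + 1/(-28))**2 = (-8 - 1/28)**2 = (-225/28)**2 = 50625/784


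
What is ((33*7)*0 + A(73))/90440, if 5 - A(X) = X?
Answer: -1/1330 ≈ -0.00075188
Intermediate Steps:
A(X) = 5 - X
((33*7)*0 + A(73))/90440 = ((33*7)*0 + (5 - 1*73))/90440 = (231*0 + (5 - 73))*(1/90440) = (0 - 68)*(1/90440) = -68*1/90440 = -1/1330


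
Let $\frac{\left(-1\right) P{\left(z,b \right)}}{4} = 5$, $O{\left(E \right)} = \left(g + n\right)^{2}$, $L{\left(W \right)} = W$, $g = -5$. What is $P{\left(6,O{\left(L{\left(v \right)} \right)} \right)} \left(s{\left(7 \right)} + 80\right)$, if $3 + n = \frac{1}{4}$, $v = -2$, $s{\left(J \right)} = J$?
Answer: $-1740$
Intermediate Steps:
$n = - \frac{11}{4}$ ($n = -3 + \frac{1}{4} = - \frac{11}{4} \approx -2.75$)
$O{\left(E \right)} = \frac{961}{16}$ ($O{\left(E \right)} = \left(-5 - \frac{11}{4}\right)^{2} = \left(- \frac{31}{4}\right)^{2} = \frac{961}{16}$)
$P{\left(z,b \right)} = -20$ ($P{\left(z,b \right)} = \left(-4\right) 5 = -20$)
$P{\left(6,O{\left(L{\left(v \right)} \right)} \right)} \left(s{\left(7 \right)} + 80\right) = - 20 \left(7 + 80\right) = \left(-20\right) 87 = -1740$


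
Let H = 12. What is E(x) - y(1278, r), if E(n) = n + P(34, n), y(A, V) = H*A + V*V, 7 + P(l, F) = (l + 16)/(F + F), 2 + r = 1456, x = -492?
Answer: -1047935917/492 ≈ -2.1300e+6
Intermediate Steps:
r = 1454 (r = -2 + 1456 = 1454)
P(l, F) = -7 + (16 + l)/(2*F) (P(l, F) = -7 + (l + 16)/(F + F) = -7 + (16 + l)/((2*F)) = -7 + (16 + l)*(1/(2*F)) = -7 + (16 + l)/(2*F))
y(A, V) = V² + 12*A (y(A, V) = 12*A + V*V = 12*A + V² = V² + 12*A)
E(n) = n + (50 - 14*n)/(2*n) (E(n) = n + (16 + 34 - 14*n)/(2*n) = n + (50 - 14*n)/(2*n))
E(x) - y(1278, r) = (-7 - 492 + 25/(-492)) - (1454² + 12*1278) = (-7 - 492 + 25*(-1/492)) - (2114116 + 15336) = (-7 - 492 - 25/492) - 1*2129452 = -245533/492 - 2129452 = -1047935917/492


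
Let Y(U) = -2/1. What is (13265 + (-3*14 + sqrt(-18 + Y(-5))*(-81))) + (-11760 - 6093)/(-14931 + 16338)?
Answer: 6195636/469 - 162*I*sqrt(5) ≈ 13210.0 - 362.24*I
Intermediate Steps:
Y(U) = -2 (Y(U) = -2*1 = -2)
(13265 + (-3*14 + sqrt(-18 + Y(-5))*(-81))) + (-11760 - 6093)/(-14931 + 16338) = (13265 + (-3*14 + sqrt(-18 - 2)*(-81))) + (-11760 - 6093)/(-14931 + 16338) = (13265 + (-42 + sqrt(-20)*(-81))) - 17853/1407 = (13265 + (-42 + (2*I*sqrt(5))*(-81))) - 17853*1/1407 = (13265 + (-42 - 162*I*sqrt(5))) - 5951/469 = (13223 - 162*I*sqrt(5)) - 5951/469 = 6195636/469 - 162*I*sqrt(5)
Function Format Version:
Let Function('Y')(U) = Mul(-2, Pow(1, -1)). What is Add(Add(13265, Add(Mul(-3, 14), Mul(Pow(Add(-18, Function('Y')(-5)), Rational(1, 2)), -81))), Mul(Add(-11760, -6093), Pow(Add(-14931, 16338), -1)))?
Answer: Add(Rational(6195636, 469), Mul(-162, I, Pow(5, Rational(1, 2)))) ≈ Add(13210., Mul(-362.24, I))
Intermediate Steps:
Function('Y')(U) = -2 (Function('Y')(U) = Mul(-2, 1) = -2)
Add(Add(13265, Add(Mul(-3, 14), Mul(Pow(Add(-18, Function('Y')(-5)), Rational(1, 2)), -81))), Mul(Add(-11760, -6093), Pow(Add(-14931, 16338), -1))) = Add(Add(13265, Add(Mul(-3, 14), Mul(Pow(Add(-18, -2), Rational(1, 2)), -81))), Mul(Add(-11760, -6093), Pow(Add(-14931, 16338), -1))) = Add(Add(13265, Add(-42, Mul(Pow(-20, Rational(1, 2)), -81))), Mul(-17853, Pow(1407, -1))) = Add(Add(13265, Add(-42, Mul(Mul(2, I, Pow(5, Rational(1, 2))), -81))), Mul(-17853, Rational(1, 1407))) = Add(Add(13265, Add(-42, Mul(-162, I, Pow(5, Rational(1, 2))))), Rational(-5951, 469)) = Add(Add(13223, Mul(-162, I, Pow(5, Rational(1, 2)))), Rational(-5951, 469)) = Add(Rational(6195636, 469), Mul(-162, I, Pow(5, Rational(1, 2))))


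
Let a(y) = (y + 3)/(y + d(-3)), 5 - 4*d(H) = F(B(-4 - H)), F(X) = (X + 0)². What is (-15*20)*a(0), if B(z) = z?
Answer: -900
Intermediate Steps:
F(X) = X²
d(H) = 5/4 - (-4 - H)²/4
a(y) = (3 + y)/(1 + y) (a(y) = (y + 3)/(y + (5/4 - (4 - 3)²/4)) = (3 + y)/(y + (5/4 - ¼*1²)) = (3 + y)/(y + (5/4 - ¼*1)) = (3 + y)/(y + (5/4 - ¼)) = (3 + y)/(y + 1) = (3 + y)/(1 + y))
(-15*20)*a(0) = (-15*20)*((3 + 0)/(1 + 0)) = -300*3/1 = -300*3 = -900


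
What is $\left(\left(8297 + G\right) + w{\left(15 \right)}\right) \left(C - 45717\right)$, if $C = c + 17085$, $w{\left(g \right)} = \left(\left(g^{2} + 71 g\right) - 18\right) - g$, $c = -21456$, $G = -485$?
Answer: $-454248072$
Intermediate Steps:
$w{\left(g \right)} = -18 + g^{2} + 70 g$ ($w{\left(g \right)} = \left(-18 + g^{2} + 71 g\right) - g = -18 + g^{2} + 70 g$)
$C = -4371$ ($C = -21456 + 17085 = -4371$)
$\left(\left(8297 + G\right) + w{\left(15 \right)}\right) \left(C - 45717\right) = \left(\left(8297 - 485\right) + \left(-18 + 15^{2} + 70 \cdot 15\right)\right) \left(-4371 - 45717\right) = \left(7812 + \left(-18 + 225 + 1050\right)\right) \left(-50088\right) = \left(7812 + 1257\right) \left(-50088\right) = 9069 \left(-50088\right) = -454248072$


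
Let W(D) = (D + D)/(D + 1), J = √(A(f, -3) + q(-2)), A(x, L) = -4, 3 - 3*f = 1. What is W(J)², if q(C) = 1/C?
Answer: 36*I/(6*√2 + 7*I) ≈ 2.0826 + 2.5245*I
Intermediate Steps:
f = ⅔ (f = 1 - ⅓*1 = 1 - ⅓ = ⅔ ≈ 0.66667)
J = 3*I*√2/2 (J = √(-4 + 1/(-2)) = √(-4 - ½) = √(-9/2) = 3*I*√2/2 ≈ 2.1213*I)
W(D) = 2*D/(1 + D) (W(D) = (2*D)/(1 + D) = 2*D/(1 + D))
W(J)² = (2*(3*I*√2/2)/(1 + 3*I*√2/2))² = (3*I*√2/(1 + 3*I*√2/2))² = -18/(1 + 3*I*√2/2)²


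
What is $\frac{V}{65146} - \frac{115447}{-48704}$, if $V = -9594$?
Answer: $\frac{3526822043}{1586435392} \approx 2.2231$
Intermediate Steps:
$\frac{V}{65146} - \frac{115447}{-48704} = - \frac{9594}{65146} - \frac{115447}{-48704} = \left(-9594\right) \frac{1}{65146} - - \frac{115447}{48704} = - \frac{4797}{32573} + \frac{115447}{48704} = \frac{3526822043}{1586435392}$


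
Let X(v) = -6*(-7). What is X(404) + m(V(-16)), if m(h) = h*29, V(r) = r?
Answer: -422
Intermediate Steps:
m(h) = 29*h
X(v) = 42
X(404) + m(V(-16)) = 42 + 29*(-16) = 42 - 464 = -422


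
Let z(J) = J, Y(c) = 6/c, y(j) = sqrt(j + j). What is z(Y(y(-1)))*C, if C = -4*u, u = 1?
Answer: 12*I*sqrt(2) ≈ 16.971*I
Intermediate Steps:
y(j) = sqrt(2)*sqrt(j) (y(j) = sqrt(2*j) = sqrt(2)*sqrt(j))
C = -4 (C = -4*1 = -4)
z(Y(y(-1)))*C = (6/((sqrt(2)*sqrt(-1))))*(-4) = (6/((sqrt(2)*I)))*(-4) = (6/((I*sqrt(2))))*(-4) = (6*(-I*sqrt(2)/2))*(-4) = -3*I*sqrt(2)*(-4) = 12*I*sqrt(2)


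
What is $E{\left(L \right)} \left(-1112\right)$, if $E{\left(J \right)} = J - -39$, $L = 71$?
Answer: $-122320$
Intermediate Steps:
$E{\left(J \right)} = 39 + J$ ($E{\left(J \right)} = J + 39 = 39 + J$)
$E{\left(L \right)} \left(-1112\right) = \left(39 + 71\right) \left(-1112\right) = 110 \left(-1112\right) = -122320$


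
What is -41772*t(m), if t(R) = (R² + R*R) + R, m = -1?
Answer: -41772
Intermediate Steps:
t(R) = R + 2*R² (t(R) = (R² + R²) + R = 2*R² + R = R + 2*R²)
-41772*t(m) = -(-41772)*(1 + 2*(-1)) = -(-41772)*(1 - 2) = -(-41772)*(-1) = -41772*1 = -41772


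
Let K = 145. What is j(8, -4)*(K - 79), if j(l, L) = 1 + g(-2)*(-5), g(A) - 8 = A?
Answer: -1914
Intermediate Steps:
g(A) = 8 + A
j(l, L) = -29 (j(l, L) = 1 + (8 - 2)*(-5) = 1 + 6*(-5) = 1 - 30 = -29)
j(8, -4)*(K - 79) = -29*(145 - 79) = -29*66 = -1914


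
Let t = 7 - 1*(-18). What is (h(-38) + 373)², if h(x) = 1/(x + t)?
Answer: 23503104/169 ≈ 1.3907e+5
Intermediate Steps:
t = 25 (t = 7 + 18 = 25)
h(x) = 1/(25 + x) (h(x) = 1/(x + 25) = 1/(25 + x))
(h(-38) + 373)² = (1/(25 - 38) + 373)² = (1/(-13) + 373)² = (-1/13 + 373)² = (4848/13)² = 23503104/169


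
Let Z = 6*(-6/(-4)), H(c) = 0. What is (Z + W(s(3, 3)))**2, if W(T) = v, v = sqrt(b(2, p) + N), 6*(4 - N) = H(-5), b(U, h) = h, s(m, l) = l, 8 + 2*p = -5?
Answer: (18 + I*sqrt(10))**2/4 ≈ 78.5 + 28.461*I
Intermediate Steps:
p = -13/2 (p = -4 + (1/2)*(-5) = -4 - 5/2 = -13/2 ≈ -6.5000)
N = 4 (N = 4 - 1/6*0 = 4 + 0 = 4)
Z = 9 (Z = 6*(-6*(-1/4)) = 6*(3/2) = 9)
v = I*sqrt(10)/2 (v = sqrt(-13/2 + 4) = sqrt(-5/2) = I*sqrt(10)/2 ≈ 1.5811*I)
W(T) = I*sqrt(10)/2
(Z + W(s(3, 3)))**2 = (9 + I*sqrt(10)/2)**2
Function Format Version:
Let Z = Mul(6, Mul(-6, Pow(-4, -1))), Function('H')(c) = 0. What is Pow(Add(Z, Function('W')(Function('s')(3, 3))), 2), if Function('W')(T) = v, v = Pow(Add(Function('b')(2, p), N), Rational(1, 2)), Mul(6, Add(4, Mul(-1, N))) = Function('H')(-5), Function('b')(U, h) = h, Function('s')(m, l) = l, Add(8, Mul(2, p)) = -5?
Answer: Mul(Rational(1, 4), Pow(Add(18, Mul(I, Pow(10, Rational(1, 2)))), 2)) ≈ Add(78.500, Mul(28.461, I))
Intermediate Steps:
p = Rational(-13, 2) (p = Add(-4, Mul(Rational(1, 2), -5)) = Add(-4, Rational(-5, 2)) = Rational(-13, 2) ≈ -6.5000)
N = 4 (N = Add(4, Mul(Rational(-1, 6), 0)) = Add(4, 0) = 4)
Z = 9 (Z = Mul(6, Mul(-6, Rational(-1, 4))) = Mul(6, Rational(3, 2)) = 9)
v = Mul(Rational(1, 2), I, Pow(10, Rational(1, 2))) (v = Pow(Add(Rational(-13, 2), 4), Rational(1, 2)) = Pow(Rational(-5, 2), Rational(1, 2)) = Mul(Rational(1, 2), I, Pow(10, Rational(1, 2))) ≈ Mul(1.5811, I))
Function('W')(T) = Mul(Rational(1, 2), I, Pow(10, Rational(1, 2)))
Pow(Add(Z, Function('W')(Function('s')(3, 3))), 2) = Pow(Add(9, Mul(Rational(1, 2), I, Pow(10, Rational(1, 2)))), 2)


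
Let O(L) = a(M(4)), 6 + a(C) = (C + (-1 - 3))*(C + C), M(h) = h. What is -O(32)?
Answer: 6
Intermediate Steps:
a(C) = -6 + 2*C*(-4 + C) (a(C) = -6 + (C + (-1 - 3))*(C + C) = -6 + (C - 4)*(2*C) = -6 + (-4 + C)*(2*C) = -6 + 2*C*(-4 + C))
O(L) = -6 (O(L) = -6 - 8*4 + 2*4² = -6 - 32 + 2*16 = -6 - 32 + 32 = -6)
-O(32) = -1*(-6) = 6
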